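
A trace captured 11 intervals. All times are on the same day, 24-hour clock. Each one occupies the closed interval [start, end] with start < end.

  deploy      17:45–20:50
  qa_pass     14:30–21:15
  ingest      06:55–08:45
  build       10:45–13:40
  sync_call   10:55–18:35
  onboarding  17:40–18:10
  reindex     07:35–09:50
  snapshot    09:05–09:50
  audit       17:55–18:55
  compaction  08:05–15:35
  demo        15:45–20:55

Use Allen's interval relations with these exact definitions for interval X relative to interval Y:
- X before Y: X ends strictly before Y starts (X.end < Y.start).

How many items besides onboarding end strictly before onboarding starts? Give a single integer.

Target onboarding = [17:40, 18:10].
audit [17:55, 18:55] → overlapped-by → no.
build [10:45, 13:40] → before → counts.
compaction [08:05, 15:35] → before → counts.
demo [15:45, 20:55] → contains → no.
deploy [17:45, 20:50] → overlapped-by → no.
ingest [06:55, 08:45] → before → counts.
qa_pass [14:30, 21:15] → contains → no.
reindex [07:35, 09:50] → before → counts.
snapshot [09:05, 09:50] → before → counts.
sync_call [10:55, 18:35] → contains → no.
Total: 5.

5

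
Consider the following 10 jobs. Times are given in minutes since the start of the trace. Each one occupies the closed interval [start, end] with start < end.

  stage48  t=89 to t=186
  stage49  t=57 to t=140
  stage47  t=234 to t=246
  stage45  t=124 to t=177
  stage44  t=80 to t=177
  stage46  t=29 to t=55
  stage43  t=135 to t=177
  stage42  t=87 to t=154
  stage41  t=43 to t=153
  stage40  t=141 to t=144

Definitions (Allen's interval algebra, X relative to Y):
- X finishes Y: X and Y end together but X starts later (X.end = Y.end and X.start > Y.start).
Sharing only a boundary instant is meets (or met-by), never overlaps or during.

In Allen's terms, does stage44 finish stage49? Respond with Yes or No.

stage44 = [t=80, t=177], stage49 = [t=57, t=140].
Actual relation of stage44 to stage49: overlapped-by.
Asked whether 'finishes' holds → No.

No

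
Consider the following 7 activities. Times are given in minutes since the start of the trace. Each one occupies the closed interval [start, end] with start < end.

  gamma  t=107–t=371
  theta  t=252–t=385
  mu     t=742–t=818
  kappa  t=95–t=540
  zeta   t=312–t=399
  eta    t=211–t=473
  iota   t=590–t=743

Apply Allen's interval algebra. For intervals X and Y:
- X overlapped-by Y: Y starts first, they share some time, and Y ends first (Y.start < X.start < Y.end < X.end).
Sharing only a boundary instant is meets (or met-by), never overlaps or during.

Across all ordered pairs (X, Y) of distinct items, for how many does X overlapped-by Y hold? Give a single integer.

Checking all 42 ordered pairs for relation 'overlapped-by'; matching pairs in alphabetical order:
(eta, gamma): eta overlapped-by gamma ✓
(mu, iota): mu overlapped-by iota ✓
(theta, gamma): theta overlapped-by gamma ✓
(zeta, gamma): zeta overlapped-by gamma ✓
(zeta, theta): zeta overlapped-by theta ✓
Count: 5.

5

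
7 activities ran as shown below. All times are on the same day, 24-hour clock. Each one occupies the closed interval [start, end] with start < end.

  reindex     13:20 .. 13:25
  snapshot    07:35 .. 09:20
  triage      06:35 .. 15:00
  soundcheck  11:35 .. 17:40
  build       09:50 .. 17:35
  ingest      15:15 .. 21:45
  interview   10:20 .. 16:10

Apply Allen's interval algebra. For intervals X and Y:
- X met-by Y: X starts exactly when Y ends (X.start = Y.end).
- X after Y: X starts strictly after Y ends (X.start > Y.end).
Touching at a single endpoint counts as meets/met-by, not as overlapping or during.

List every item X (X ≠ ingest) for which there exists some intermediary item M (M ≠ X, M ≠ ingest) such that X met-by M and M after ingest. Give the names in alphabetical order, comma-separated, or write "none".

Target ingest = [15:15, 21:45].
Intermediaries M with M after ingest: none.
Union: none.

none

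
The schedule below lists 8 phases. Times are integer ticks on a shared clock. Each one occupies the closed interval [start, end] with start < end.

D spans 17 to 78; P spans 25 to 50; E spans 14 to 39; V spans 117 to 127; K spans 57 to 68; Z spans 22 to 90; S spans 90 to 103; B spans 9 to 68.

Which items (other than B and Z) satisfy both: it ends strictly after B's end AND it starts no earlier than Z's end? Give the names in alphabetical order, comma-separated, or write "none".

Conditions: its end is strictly after B's end (X.end > 68) AND its start is no earlier than Z's end (X.start >= 90).
D: end 78 > 68? ✓; start 17 >= 90? ✗ → no.
E: end 39 > 68? ✗; start 14 >= 90? ✗ → no.
K: end 68 > 68? ✗; start 57 >= 90? ✗ → no.
P: end 50 > 68? ✗; start 25 >= 90? ✗ → no.
S: end 103 > 68? ✓; start 90 >= 90? ✓ → yes.
V: end 127 > 68? ✓; start 117 >= 90? ✓ → yes.
Result: S, V.

S, V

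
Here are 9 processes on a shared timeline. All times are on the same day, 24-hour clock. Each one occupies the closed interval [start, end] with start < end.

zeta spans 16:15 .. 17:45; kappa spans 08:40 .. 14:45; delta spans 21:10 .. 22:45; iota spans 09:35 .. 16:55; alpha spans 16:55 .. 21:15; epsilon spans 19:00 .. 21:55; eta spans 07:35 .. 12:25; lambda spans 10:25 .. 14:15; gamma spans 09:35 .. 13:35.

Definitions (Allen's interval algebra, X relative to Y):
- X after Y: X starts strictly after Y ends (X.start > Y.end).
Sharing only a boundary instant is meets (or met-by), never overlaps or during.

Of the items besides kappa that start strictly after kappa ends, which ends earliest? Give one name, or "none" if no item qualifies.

zeta

Target kappa = [08:40, 14:45].
alpha [16:55, 21:15] → after → candidate.
delta [21:10, 22:45] → after → candidate.
epsilon [19:00, 21:55] → after → candidate.
eta [07:35, 12:25] → overlaps → excluded.
gamma [09:35, 13:35] → during → excluded.
iota [09:35, 16:55] → overlapped-by → excluded.
lambda [10:25, 14:15] → during → excluded.
zeta [16:15, 17:45] → after → candidate.
Among candidates, earliest end is 17:45 → zeta.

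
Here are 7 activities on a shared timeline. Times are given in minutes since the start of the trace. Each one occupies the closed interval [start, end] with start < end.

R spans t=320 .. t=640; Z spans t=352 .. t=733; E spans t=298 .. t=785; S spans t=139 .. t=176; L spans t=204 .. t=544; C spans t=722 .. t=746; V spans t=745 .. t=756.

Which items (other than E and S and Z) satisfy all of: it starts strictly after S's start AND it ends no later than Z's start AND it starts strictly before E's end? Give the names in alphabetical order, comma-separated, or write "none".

none

Conditions: its start is strictly after S's start (X.start > t=139) AND its end is no later than Z's start (X.end <= t=352) AND its start is strictly before E's end (X.start < t=785).
C: start t=722 > t=139? ✓; end t=746 <= t=352? ✗; start t=722 < t=785? ✓ → no.
L: start t=204 > t=139? ✓; end t=544 <= t=352? ✗; start t=204 < t=785? ✓ → no.
R: start t=320 > t=139? ✓; end t=640 <= t=352? ✗; start t=320 < t=785? ✓ → no.
V: start t=745 > t=139? ✓; end t=756 <= t=352? ✗; start t=745 < t=785? ✓ → no.
Result: none.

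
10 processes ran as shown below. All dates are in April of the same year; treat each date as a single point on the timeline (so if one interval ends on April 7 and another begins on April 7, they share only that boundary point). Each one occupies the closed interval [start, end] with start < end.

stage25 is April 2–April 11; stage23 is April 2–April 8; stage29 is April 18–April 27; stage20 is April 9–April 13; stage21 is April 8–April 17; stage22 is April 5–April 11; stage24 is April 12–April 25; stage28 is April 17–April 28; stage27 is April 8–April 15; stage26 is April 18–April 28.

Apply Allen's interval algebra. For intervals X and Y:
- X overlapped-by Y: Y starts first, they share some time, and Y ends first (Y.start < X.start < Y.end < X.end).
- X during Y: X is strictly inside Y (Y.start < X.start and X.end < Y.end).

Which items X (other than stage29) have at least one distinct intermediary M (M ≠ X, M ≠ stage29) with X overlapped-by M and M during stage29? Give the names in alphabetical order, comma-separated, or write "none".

Target stage29 = [April 18, April 27].
Intermediaries M with M during stage29: none.
Union: none.

none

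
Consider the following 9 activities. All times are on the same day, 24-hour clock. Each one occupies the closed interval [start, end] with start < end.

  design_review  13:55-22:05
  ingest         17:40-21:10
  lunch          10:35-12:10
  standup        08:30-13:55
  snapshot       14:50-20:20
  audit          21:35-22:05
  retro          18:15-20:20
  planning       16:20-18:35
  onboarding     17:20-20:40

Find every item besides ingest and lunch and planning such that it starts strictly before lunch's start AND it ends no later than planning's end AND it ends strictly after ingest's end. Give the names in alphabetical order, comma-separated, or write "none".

Conditions: its start is strictly before lunch's start (X.start < 10:35) AND its end is no later than planning's end (X.end <= 18:35) AND its end is strictly after ingest's end (X.end > 21:10).
audit: start 21:35 < 10:35? ✗; end 22:05 <= 18:35? ✗; end 22:05 > 21:10? ✓ → no.
design_review: start 13:55 < 10:35? ✗; end 22:05 <= 18:35? ✗; end 22:05 > 21:10? ✓ → no.
onboarding: start 17:20 < 10:35? ✗; end 20:40 <= 18:35? ✗; end 20:40 > 21:10? ✗ → no.
retro: start 18:15 < 10:35? ✗; end 20:20 <= 18:35? ✗; end 20:20 > 21:10? ✗ → no.
snapshot: start 14:50 < 10:35? ✗; end 20:20 <= 18:35? ✗; end 20:20 > 21:10? ✗ → no.
standup: start 08:30 < 10:35? ✓; end 13:55 <= 18:35? ✓; end 13:55 > 21:10? ✗ → no.
Result: none.

none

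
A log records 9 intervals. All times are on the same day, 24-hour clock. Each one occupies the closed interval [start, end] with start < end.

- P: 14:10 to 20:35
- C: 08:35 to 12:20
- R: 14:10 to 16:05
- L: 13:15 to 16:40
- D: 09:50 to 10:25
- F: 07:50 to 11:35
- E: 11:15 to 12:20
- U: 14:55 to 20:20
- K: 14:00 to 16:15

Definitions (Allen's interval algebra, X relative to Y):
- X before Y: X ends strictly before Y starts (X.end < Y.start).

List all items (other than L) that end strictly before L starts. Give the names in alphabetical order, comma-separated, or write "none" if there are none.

Target L = [13:15, 16:40].
C [08:35, 12:20] → before → yes.
D [09:50, 10:25] → before → yes.
E [11:15, 12:20] → before → yes.
F [07:50, 11:35] → before → yes.
K [14:00, 16:15] → during → no.
P [14:10, 20:35] → overlapped-by → no.
R [14:10, 16:05] → during → no.
U [14:55, 20:20] → overlapped-by → no.
Result: C, D, E, F.

C, D, E, F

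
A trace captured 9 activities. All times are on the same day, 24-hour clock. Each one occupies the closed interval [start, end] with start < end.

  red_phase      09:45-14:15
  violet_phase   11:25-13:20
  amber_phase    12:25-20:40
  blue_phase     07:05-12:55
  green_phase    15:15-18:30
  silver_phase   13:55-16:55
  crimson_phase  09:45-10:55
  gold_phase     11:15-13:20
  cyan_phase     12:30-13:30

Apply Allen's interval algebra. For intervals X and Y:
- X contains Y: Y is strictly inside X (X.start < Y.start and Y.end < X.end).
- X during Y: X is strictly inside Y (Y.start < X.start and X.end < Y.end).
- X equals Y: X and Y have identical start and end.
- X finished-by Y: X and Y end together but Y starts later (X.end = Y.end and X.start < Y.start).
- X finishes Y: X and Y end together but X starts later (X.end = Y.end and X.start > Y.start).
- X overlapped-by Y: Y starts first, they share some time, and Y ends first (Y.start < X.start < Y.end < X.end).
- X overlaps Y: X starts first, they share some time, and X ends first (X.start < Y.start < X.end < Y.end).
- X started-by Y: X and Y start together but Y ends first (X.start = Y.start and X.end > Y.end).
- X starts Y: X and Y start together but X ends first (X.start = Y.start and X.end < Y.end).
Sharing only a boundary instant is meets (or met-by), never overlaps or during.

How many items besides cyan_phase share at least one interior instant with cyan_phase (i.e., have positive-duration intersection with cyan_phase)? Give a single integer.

5

Target cyan_phase = [12:30, 13:30].
amber_phase [12:25, 20:40] → contains → counts.
blue_phase [07:05, 12:55] → overlaps → counts.
crimson_phase [09:45, 10:55] → before → no.
gold_phase [11:15, 13:20] → overlaps → counts.
green_phase [15:15, 18:30] → after → no.
red_phase [09:45, 14:15] → contains → counts.
silver_phase [13:55, 16:55] → after → no.
violet_phase [11:25, 13:20] → overlaps → counts.
Total: 5.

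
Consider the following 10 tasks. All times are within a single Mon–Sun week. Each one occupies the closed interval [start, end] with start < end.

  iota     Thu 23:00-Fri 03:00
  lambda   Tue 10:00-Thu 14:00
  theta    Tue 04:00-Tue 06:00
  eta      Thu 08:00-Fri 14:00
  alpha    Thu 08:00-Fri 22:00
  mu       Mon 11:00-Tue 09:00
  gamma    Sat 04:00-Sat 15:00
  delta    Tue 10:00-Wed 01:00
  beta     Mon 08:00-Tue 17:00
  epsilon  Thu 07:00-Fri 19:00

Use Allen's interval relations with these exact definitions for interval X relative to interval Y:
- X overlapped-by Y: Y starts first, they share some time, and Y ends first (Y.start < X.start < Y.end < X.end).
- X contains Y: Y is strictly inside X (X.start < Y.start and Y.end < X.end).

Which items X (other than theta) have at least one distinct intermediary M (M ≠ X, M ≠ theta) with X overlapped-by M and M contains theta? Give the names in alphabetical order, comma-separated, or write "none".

Target theta = [Tue 04:00, Tue 06:00].
Intermediaries M with M contains theta: beta, mu.
Via beta — items with X overlapped-by beta: delta, lambda.
Via mu — items with X overlapped-by mu: none.
Union: delta, lambda.

delta, lambda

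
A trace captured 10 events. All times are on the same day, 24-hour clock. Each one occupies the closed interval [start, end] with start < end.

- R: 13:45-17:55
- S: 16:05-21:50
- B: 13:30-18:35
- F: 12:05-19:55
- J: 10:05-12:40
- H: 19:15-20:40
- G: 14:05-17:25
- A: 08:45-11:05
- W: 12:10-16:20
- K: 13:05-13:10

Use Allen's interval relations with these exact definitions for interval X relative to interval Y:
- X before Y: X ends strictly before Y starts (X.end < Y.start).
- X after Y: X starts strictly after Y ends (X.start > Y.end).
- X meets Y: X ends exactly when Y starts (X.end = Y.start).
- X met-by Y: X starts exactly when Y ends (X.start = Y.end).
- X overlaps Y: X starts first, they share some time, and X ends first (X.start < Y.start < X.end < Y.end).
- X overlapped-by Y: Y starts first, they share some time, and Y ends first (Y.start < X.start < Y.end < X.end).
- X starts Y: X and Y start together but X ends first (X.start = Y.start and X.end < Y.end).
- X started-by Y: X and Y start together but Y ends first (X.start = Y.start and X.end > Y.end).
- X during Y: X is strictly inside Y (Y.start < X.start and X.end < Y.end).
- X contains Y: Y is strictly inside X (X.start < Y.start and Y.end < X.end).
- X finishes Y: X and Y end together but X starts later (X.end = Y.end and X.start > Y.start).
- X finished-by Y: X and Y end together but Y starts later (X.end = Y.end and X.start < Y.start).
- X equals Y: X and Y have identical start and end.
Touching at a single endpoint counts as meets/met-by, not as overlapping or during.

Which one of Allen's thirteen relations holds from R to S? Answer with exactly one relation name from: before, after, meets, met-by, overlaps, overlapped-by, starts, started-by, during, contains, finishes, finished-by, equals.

R = [13:45, 17:55]; S = [16:05, 21:50].
Compare endpoints: R.start < S.start, R.start < S.end, R.end > S.start, R.end < S.end.
That pattern is 'overlaps'.

overlaps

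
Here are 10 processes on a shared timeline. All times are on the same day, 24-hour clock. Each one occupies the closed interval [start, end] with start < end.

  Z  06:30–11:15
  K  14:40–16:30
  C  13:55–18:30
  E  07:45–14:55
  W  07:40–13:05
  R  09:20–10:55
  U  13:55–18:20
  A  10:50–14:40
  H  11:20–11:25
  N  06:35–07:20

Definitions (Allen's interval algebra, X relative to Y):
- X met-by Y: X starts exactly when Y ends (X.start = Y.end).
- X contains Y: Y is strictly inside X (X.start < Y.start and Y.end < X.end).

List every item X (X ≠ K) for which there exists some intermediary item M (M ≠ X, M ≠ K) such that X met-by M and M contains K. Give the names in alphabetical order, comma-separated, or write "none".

Target K = [14:40, 16:30].
Intermediaries M with M contains K: C, U.
Via C — items with X met-by C: none.
Via U — items with X met-by U: none.
Union: none.

none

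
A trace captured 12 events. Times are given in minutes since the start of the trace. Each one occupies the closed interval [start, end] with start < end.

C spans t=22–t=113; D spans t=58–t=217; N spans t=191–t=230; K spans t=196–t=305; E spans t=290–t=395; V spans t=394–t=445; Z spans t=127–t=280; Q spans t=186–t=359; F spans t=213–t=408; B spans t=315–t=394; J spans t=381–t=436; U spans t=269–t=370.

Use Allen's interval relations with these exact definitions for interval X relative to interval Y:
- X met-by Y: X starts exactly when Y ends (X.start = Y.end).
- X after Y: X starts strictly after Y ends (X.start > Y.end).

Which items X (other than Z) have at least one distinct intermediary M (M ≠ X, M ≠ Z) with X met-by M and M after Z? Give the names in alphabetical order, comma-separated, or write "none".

Target Z = [t=127, t=280].
Intermediaries M with M after Z: B, E, J, V.
Via B — items with X met-by B: V.
Via E — items with X met-by E: none.
Via J — items with X met-by J: none.
Via V — items with X met-by V: none.
Union: V.

V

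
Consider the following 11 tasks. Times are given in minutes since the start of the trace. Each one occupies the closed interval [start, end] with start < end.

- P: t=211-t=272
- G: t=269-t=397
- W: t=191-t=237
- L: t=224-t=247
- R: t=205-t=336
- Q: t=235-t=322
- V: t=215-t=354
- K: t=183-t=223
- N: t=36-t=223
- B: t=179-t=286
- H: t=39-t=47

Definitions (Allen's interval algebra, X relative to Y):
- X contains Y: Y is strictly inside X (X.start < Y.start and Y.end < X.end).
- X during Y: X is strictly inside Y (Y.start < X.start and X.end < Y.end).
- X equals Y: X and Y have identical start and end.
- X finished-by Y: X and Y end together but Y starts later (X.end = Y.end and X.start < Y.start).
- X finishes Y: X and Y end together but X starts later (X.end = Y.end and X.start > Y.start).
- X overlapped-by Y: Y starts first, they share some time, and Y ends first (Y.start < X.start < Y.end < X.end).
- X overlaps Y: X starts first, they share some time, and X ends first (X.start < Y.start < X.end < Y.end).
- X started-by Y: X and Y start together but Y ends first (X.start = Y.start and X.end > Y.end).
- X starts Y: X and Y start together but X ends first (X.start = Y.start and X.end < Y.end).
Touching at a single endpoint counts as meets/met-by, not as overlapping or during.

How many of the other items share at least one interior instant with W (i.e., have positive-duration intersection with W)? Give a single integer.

Target W = [t=191, t=237].
B [t=179, t=286] → contains → counts.
G [t=269, t=397] → after → no.
H [t=39, t=47] → before → no.
K [t=183, t=223] → overlaps → counts.
L [t=224, t=247] → overlapped-by → counts.
N [t=36, t=223] → overlaps → counts.
P [t=211, t=272] → overlapped-by → counts.
Q [t=235, t=322] → overlapped-by → counts.
R [t=205, t=336] → overlapped-by → counts.
V [t=215, t=354] → overlapped-by → counts.
Total: 8.

8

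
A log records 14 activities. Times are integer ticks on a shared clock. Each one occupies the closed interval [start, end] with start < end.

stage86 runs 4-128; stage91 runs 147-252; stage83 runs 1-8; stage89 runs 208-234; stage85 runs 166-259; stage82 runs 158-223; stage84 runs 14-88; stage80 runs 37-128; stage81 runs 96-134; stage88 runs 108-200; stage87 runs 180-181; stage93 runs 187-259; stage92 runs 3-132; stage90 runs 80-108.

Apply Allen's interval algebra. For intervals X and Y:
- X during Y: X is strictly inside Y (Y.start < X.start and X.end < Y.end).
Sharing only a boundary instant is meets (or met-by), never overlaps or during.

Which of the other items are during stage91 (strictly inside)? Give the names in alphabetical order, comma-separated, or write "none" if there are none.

Target stage91 = [147, 252].
stage80 [37, 128] → before → no.
stage81 [96, 134] → before → no.
stage82 [158, 223] → during → yes.
stage83 [1, 8] → before → no.
stage84 [14, 88] → before → no.
stage85 [166, 259] → overlapped-by → no.
stage86 [4, 128] → before → no.
stage87 [180, 181] → during → yes.
stage88 [108, 200] → overlaps → no.
stage89 [208, 234] → during → yes.
stage90 [80, 108] → before → no.
stage92 [3, 132] → before → no.
stage93 [187, 259] → overlapped-by → no.
Result: stage82, stage87, stage89.

stage82, stage87, stage89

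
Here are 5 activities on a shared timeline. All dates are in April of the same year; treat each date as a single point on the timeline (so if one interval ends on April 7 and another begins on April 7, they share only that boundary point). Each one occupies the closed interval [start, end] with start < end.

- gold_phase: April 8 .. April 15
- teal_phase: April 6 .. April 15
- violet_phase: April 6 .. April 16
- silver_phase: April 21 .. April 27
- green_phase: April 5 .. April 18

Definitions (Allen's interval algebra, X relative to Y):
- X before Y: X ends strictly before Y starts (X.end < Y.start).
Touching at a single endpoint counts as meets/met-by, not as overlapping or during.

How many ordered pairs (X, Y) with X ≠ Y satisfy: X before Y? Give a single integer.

4

Checking all 20 ordered pairs for relation 'before'; matching pairs in alphabetical order:
(gold_phase, silver_phase): gold_phase before silver_phase ✓
(green_phase, silver_phase): green_phase before silver_phase ✓
(teal_phase, silver_phase): teal_phase before silver_phase ✓
(violet_phase, silver_phase): violet_phase before silver_phase ✓
Count: 4.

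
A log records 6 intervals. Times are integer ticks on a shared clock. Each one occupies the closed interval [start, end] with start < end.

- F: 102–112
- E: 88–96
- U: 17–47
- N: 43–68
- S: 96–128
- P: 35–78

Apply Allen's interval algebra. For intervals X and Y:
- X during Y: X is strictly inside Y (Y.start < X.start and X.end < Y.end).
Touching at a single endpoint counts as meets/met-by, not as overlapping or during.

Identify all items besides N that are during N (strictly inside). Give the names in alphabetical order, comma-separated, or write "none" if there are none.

none

Target N = [43, 68].
E [88, 96] → after → no.
F [102, 112] → after → no.
P [35, 78] → contains → no.
S [96, 128] → after → no.
U [17, 47] → overlaps → no.
Result: none.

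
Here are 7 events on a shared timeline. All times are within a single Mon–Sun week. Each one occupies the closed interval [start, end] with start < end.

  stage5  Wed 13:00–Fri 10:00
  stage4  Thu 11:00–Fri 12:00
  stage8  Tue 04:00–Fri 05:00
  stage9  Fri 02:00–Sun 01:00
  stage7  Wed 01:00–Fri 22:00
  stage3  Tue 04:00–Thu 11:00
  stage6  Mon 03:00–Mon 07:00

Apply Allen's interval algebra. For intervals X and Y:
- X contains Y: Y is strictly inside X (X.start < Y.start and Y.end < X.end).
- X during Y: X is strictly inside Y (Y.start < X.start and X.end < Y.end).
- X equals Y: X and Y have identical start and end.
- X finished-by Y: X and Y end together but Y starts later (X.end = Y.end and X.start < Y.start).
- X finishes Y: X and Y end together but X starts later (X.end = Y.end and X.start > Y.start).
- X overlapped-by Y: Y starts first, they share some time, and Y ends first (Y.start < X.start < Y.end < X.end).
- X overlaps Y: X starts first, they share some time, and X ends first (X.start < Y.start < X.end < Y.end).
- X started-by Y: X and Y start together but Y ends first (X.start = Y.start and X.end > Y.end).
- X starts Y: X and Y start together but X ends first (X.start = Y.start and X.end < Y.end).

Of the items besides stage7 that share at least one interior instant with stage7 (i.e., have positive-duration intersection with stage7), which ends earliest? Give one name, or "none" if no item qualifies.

stage3

Target stage7 = [Wed 01:00, Fri 22:00].
stage3 [Tue 04:00, Thu 11:00] → overlaps → candidate.
stage4 [Thu 11:00, Fri 12:00] → during → candidate.
stage5 [Wed 13:00, Fri 10:00] → during → candidate.
stage6 [Mon 03:00, Mon 07:00] → before → excluded.
stage8 [Tue 04:00, Fri 05:00] → overlaps → candidate.
stage9 [Fri 02:00, Sun 01:00] → overlapped-by → candidate.
Among candidates, earliest end is Thu 11:00 → stage3.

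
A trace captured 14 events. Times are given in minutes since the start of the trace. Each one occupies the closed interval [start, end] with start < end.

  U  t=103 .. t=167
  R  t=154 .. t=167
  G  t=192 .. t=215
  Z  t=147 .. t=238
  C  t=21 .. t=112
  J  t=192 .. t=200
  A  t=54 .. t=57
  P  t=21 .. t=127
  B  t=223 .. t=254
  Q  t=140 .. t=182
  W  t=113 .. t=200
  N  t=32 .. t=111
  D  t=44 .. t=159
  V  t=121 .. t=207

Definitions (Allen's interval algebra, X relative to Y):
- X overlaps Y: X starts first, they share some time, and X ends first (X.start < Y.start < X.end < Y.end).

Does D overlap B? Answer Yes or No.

D = [t=44, t=159], B = [t=223, t=254].
Actual relation of D to B: before.
Asked whether 'overlaps' holds → No.

No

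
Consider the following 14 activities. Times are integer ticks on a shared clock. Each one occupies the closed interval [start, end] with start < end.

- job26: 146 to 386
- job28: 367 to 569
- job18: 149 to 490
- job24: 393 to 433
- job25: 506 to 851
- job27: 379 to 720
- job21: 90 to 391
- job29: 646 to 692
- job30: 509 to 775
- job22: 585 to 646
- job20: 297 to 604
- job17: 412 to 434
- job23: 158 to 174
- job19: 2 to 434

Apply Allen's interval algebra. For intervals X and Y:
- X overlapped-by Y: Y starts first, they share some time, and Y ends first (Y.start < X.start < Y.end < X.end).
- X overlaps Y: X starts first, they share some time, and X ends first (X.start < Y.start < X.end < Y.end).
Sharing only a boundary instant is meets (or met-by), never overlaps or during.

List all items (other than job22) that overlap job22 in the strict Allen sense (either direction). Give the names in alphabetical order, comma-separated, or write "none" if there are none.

job20

Target job22 = [585, 646].
job17 [412, 434] → before → no.
job18 [149, 490] → before → no.
job19 [2, 434] → before → no.
job20 [297, 604] → overlaps → yes.
job21 [90, 391] → before → no.
job23 [158, 174] → before → no.
job24 [393, 433] → before → no.
job25 [506, 851] → contains → no.
job26 [146, 386] → before → no.
job27 [379, 720] → contains → no.
job28 [367, 569] → before → no.
job29 [646, 692] → met-by → no.
job30 [509, 775] → contains → no.
Result: job20.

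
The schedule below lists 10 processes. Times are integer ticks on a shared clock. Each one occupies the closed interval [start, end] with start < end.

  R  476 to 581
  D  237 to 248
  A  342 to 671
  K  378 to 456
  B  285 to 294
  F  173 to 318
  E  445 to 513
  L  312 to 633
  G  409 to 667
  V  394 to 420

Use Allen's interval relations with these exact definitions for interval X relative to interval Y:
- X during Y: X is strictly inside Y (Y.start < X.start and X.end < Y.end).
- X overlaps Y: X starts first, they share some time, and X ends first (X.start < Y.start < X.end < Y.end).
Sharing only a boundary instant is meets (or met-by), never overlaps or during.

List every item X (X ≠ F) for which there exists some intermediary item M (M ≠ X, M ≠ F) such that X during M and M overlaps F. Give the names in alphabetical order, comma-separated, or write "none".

Target F = [173, 318].
Intermediaries M with M overlaps F: none.
Union: none.

none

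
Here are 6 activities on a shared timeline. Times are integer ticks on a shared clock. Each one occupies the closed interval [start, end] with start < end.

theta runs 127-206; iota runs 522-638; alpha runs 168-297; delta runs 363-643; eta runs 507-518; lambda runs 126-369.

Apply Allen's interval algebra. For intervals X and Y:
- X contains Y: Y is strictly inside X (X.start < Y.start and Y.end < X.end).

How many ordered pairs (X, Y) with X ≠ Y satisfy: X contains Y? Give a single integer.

Checking all 30 ordered pairs for relation 'contains'; matching pairs in alphabetical order:
(delta, eta): delta contains eta ✓
(delta, iota): delta contains iota ✓
(lambda, alpha): lambda contains alpha ✓
(lambda, theta): lambda contains theta ✓
Count: 4.

4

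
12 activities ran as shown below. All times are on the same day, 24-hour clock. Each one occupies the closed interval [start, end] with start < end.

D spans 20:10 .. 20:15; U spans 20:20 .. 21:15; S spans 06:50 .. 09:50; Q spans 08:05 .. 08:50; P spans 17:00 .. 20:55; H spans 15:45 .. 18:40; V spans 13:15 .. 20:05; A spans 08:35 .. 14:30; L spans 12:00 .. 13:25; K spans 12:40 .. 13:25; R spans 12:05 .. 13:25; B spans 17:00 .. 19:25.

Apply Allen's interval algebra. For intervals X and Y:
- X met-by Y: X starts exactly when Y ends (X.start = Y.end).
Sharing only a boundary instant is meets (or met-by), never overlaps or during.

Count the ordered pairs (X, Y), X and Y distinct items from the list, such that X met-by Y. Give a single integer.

0

Checking all 132 ordered pairs for relation 'met-by'; matching pairs in alphabetical order:
No pair satisfies it.
Count: 0.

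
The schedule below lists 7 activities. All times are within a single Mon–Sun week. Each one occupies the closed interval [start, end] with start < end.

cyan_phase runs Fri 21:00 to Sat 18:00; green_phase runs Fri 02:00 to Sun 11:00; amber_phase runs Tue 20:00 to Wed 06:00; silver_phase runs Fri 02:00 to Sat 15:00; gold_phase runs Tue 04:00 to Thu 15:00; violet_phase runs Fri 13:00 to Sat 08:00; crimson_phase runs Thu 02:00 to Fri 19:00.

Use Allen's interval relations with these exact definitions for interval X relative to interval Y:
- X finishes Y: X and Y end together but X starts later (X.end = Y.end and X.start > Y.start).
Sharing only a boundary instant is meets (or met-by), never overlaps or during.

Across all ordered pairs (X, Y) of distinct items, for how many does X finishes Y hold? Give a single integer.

Checking all 42 ordered pairs for relation 'finishes'; matching pairs in alphabetical order:
No pair satisfies it.
Count: 0.

0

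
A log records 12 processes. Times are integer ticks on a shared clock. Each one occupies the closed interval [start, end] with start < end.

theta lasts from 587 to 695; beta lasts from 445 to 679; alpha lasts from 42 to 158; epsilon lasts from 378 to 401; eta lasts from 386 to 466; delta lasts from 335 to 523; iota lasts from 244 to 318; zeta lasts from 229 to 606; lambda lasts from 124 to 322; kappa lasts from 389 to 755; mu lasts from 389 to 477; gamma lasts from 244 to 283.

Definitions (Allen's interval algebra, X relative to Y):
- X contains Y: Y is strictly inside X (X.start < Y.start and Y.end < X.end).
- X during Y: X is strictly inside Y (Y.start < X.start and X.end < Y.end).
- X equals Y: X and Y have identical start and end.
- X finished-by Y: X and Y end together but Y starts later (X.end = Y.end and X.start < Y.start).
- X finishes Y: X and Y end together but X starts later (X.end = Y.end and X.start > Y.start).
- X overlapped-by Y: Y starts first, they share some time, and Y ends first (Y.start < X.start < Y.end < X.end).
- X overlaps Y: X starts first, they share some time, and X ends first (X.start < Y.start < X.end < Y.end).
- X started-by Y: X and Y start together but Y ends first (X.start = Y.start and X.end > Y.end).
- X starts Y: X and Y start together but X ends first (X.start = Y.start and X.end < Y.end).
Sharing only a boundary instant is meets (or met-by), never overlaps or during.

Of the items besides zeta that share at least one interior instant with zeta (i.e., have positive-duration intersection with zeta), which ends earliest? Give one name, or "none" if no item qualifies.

Target zeta = [229, 606].
alpha [42, 158] → before → excluded.
beta [445, 679] → overlapped-by → candidate.
delta [335, 523] → during → candidate.
epsilon [378, 401] → during → candidate.
eta [386, 466] → during → candidate.
gamma [244, 283] → during → candidate.
iota [244, 318] → during → candidate.
kappa [389, 755] → overlapped-by → candidate.
lambda [124, 322] → overlaps → candidate.
mu [389, 477] → during → candidate.
theta [587, 695] → overlapped-by → candidate.
Among candidates, earliest end is 283 → gamma.

gamma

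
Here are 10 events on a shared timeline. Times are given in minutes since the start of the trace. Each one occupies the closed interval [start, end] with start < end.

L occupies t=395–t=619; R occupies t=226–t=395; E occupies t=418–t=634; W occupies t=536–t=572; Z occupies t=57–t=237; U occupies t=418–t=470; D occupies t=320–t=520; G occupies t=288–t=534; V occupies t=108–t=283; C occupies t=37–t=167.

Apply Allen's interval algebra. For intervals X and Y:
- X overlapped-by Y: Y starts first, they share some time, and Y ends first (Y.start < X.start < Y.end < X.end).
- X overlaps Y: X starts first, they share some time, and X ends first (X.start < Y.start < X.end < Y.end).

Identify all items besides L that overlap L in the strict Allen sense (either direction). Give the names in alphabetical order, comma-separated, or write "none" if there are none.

D, E, G

Target L = [t=395, t=619].
C [t=37, t=167] → before → no.
D [t=320, t=520] → overlaps → yes.
E [t=418, t=634] → overlapped-by → yes.
G [t=288, t=534] → overlaps → yes.
R [t=226, t=395] → meets → no.
U [t=418, t=470] → during → no.
V [t=108, t=283] → before → no.
W [t=536, t=572] → during → no.
Z [t=57, t=237] → before → no.
Result: D, E, G.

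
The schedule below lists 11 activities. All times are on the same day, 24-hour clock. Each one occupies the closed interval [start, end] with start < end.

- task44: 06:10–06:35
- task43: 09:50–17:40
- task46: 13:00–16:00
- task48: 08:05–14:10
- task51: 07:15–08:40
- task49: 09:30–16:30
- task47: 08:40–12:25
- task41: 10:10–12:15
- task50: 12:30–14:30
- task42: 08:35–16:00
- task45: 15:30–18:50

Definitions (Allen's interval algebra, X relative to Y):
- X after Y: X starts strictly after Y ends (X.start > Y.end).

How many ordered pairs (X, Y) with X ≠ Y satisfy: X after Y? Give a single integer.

Checking all 110 ordered pairs for relation 'after'; matching pairs in alphabetical order:
(task41, task44): task41 after task44 ✓
(task41, task51): task41 after task51 ✓
(task42, task44): task42 after task44 ✓
(task43, task44): task43 after task44 ✓
(task43, task51): task43 after task51 ✓
(task45, task41): task45 after task41 ✓
(task45, task44): task45 after task44 ✓
(task45, task47): task45 after task47 ✓
(task45, task48): task45 after task48 ✓
(task45, task50): task45 after task50 ✓
(task45, task51): task45 after task51 ✓
(task46, task41): task46 after task41 ✓
(task46, task44): task46 after task44 ✓
(task46, task47): task46 after task47 ✓
(task46, task51): task46 after task51 ✓
(task47, task44): task47 after task44 ✓
(task48, task44): task48 after task44 ✓
(task49, task44): task49 after task44 ✓
(task49, task51): task49 after task51 ✓
(task50, task41): task50 after task41 ✓
(task50, task44): task50 after task44 ✓
(task50, task47): task50 after task47 ✓
(task50, task51): task50 after task51 ✓
(task51, task44): task51 after task44 ✓
Count: 24.

24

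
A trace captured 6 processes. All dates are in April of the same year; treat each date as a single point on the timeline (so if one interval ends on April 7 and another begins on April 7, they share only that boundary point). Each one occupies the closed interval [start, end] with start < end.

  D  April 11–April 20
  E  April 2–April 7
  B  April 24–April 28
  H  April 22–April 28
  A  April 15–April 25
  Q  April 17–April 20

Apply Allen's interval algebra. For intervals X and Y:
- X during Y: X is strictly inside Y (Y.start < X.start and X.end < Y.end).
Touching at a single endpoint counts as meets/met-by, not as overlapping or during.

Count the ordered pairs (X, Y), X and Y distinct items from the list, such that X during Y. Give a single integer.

1

Checking all 30 ordered pairs for relation 'during'; matching pairs in alphabetical order:
(Q, A): Q during A ✓
Count: 1.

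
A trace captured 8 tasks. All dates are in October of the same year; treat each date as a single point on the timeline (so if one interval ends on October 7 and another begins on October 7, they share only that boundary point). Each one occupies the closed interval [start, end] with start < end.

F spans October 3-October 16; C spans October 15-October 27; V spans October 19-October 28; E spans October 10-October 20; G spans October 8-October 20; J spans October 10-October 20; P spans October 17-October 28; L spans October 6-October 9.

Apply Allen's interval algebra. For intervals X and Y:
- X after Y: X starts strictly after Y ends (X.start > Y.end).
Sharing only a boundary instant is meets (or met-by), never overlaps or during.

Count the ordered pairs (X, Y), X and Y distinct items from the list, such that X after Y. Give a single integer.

Checking all 56 ordered pairs for relation 'after'; matching pairs in alphabetical order:
(C, L): C after L ✓
(E, L): E after L ✓
(J, L): J after L ✓
(P, F): P after F ✓
(P, L): P after L ✓
(V, F): V after F ✓
(V, L): V after L ✓
Count: 7.

7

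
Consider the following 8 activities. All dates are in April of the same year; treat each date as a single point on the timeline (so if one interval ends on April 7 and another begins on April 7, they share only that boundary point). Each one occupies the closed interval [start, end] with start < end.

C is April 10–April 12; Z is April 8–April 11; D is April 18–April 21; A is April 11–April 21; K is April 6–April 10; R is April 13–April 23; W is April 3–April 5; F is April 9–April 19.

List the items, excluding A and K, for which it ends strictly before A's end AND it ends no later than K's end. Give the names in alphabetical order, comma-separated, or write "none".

W

Conditions: its end is strictly before A's end (X.end < April 21) AND its end is no later than K's end (X.end <= April 10).
C: end April 12 < April 21? ✓; end April 12 <= April 10? ✗ → no.
D: end April 21 < April 21? ✗; end April 21 <= April 10? ✗ → no.
F: end April 19 < April 21? ✓; end April 19 <= April 10? ✗ → no.
R: end April 23 < April 21? ✗; end April 23 <= April 10? ✗ → no.
W: end April 5 < April 21? ✓; end April 5 <= April 10? ✓ → yes.
Z: end April 11 < April 21? ✓; end April 11 <= April 10? ✗ → no.
Result: W.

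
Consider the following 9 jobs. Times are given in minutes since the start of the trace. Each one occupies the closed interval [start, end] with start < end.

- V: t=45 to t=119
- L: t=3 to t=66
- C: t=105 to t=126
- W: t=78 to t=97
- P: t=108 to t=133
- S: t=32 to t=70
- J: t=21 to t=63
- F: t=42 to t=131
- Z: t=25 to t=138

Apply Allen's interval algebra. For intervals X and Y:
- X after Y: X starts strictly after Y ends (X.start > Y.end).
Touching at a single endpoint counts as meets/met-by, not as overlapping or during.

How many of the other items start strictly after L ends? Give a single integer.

3

Target L = [t=3, t=66].
C [t=105, t=126] → after → counts.
F [t=42, t=131] → overlapped-by → no.
J [t=21, t=63] → during → no.
P [t=108, t=133] → after → counts.
S [t=32, t=70] → overlapped-by → no.
V [t=45, t=119] → overlapped-by → no.
W [t=78, t=97] → after → counts.
Z [t=25, t=138] → overlapped-by → no.
Total: 3.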